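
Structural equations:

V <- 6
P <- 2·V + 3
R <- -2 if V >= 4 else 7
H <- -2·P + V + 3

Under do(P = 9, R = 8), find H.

The joint intervention fixes P = 9, R = 8, removing each variable's own equation.
H = -2·P + V + 3  [with P=9, V=6]  = -9

-9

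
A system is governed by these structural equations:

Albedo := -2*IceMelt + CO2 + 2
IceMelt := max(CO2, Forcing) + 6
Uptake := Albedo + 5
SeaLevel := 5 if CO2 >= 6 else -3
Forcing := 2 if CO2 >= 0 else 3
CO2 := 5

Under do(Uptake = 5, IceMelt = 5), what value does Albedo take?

Under do(Uptake = 5, IceMelt = 5), each intervened variable's structural equation is replaced by its fixed value.
Albedo = -2*IceMelt + CO2 + 2  [with IceMelt=5, CO2=5]  = -3

-3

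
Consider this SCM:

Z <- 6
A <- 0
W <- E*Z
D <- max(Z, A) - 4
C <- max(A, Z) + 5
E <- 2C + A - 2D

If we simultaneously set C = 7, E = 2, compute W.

The joint intervention fixes C = 7, E = 2, removing each variable's own equation.
W = E*Z  [with E=2, Z=6]  = 12

12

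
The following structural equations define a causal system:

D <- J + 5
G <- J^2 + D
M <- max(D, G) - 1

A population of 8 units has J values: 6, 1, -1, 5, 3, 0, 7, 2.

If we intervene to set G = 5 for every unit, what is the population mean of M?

7

Under do(G=5), G's equation is replaced by G=5 for every unit. Per-unit M: 10, 5, 4, 9, 7, 4, 11, 6. Mean = 7.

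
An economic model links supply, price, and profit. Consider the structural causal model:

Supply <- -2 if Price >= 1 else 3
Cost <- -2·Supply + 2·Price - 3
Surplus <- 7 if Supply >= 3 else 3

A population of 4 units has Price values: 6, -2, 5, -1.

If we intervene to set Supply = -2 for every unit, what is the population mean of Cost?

The intervention sets Supply=-2 in all 4 units regardless of Price. Recomputing Cost per unit gives 13, -3, 11, -1; average 5.

5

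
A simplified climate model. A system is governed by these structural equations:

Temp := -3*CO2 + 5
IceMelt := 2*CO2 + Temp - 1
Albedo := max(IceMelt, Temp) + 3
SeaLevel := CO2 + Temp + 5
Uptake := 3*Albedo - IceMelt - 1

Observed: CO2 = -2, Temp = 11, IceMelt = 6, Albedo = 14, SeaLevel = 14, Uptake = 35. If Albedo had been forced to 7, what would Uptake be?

Under do(Albedo=7), the mechanism Albedo := max(IceMelt, Temp) + 3 is discarded; Albedo is fixed at 7.
Temp = -3*CO2 + 5  [with CO2=-2]  = 11
IceMelt = 2*CO2 + Temp - 1  [with CO2=-2, Temp=11]  = 6
Uptake = 3*Albedo - IceMelt - 1  [with Albedo=7, IceMelt=6]  = 14

14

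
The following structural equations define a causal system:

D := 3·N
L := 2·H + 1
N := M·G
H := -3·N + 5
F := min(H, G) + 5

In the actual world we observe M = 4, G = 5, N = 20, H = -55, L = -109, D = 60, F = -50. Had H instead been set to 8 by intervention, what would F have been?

The intervention breaks the incoming arrows to H: H := -3·N + 5 no longer applies, and H = 8.
F = min(H, G) + 5  [with H=8, G=5]  = 10

10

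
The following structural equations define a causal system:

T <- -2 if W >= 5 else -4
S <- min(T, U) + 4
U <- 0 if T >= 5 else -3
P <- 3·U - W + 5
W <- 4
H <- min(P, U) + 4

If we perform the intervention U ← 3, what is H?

do(U=3) replaces the equation U <- 0 if T >= 5 else -3 with the constant U = 3.
P = 3·U - W + 5  [with U=3, W=4]  = 10
H = min(P, U) + 4  [with P=10, U=3]  = 7

7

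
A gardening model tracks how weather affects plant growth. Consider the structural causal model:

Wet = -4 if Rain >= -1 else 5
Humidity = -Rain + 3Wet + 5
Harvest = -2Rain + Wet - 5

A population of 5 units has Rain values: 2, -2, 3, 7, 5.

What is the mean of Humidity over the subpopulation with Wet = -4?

-11.25

E[Humidity|Wet=-4] averages over only the 4 units with Wet=-4 (Rain = 2, 3, 7, 5): Humidity = -9, -10, -14, -12, mean -11.25.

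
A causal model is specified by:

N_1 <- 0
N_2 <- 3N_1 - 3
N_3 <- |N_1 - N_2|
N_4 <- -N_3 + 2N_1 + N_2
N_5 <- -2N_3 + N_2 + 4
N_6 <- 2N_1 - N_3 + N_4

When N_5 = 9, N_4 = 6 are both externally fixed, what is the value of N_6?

3

Setting N_5 = 9, N_4 = 6 by intervention discards those variables' equations.
N_2 = 3N_1 - 3  [with N_1=0]  = -3
N_3 = |N_1 - N_2|  [with N_1=0, N_2=-3]  = 3
N_6 = 2N_1 - N_3 + N_4  [with N_1=0, N_3=3, N_4=6]  = 3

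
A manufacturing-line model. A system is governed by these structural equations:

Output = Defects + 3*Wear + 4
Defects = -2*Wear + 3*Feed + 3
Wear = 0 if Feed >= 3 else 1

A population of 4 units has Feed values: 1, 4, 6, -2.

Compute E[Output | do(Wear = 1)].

14.75

do(Wear=1) breaks Wear's dependence on Feed. With Wear=1 fixed, Output across the units is 11, 20, 26, 2, mean 14.75.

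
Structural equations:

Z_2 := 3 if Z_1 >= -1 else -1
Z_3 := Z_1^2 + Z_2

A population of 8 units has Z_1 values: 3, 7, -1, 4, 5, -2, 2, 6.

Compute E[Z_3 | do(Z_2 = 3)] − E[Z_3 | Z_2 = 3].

-2

do(Z_2=3) breaks Z_2's dependence on Z_1. With Z_2=3 fixed, Z_3 across the units is 12, 52, 4, 19, 28, 7, 7, 39, mean 21.
E[Z_3|Z_2=3] averages over only the 7 units with Z_2=3 (Z_1 = 3, 7, -1, 4, 5, 2, 6): Z_3 = 12, 52, 4, 19, 28, 7, 39, mean 23.
Difference = 21 − 23 = -2.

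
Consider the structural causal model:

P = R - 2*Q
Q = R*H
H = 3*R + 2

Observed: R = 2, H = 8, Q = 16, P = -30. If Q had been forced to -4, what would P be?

The intervention breaks the incoming arrows to Q: Q = R*H no longer applies, and Q = -4.
P = R - 2*Q  [with R=2, Q=-4]  = 10

10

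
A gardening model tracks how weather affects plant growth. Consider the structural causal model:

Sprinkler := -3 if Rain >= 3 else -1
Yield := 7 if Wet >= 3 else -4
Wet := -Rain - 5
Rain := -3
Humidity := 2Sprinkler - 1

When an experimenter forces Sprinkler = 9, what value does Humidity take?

Under do(Sprinkler=9), the mechanism Sprinkler := -3 if Rain >= 3 else -1 is discarded; Sprinkler is fixed at 9.
Humidity = 2Sprinkler - 1  [with Sprinkler=9]  = 17

17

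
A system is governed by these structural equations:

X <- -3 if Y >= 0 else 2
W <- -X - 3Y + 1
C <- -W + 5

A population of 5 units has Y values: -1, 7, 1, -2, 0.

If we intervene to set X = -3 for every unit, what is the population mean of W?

1

The intervention sets X=-3 in all 5 units regardless of Y. Recomputing W per unit gives 7, -17, 1, 10, 4; average 1.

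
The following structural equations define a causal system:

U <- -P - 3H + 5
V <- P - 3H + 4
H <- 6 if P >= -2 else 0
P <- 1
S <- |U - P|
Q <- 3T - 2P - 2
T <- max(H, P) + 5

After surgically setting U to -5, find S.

The intervention breaks the incoming arrows to U: U <- -P - 3H + 5 no longer applies, and U = -5.
S = |U - P|  [with U=-5, P=1]  = 6

6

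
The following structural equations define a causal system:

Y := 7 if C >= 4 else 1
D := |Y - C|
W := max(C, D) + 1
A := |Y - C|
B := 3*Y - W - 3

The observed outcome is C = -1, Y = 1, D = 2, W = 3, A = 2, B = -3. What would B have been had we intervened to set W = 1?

-1

Under do(W=1), the mechanism W := max(C, D) + 1 is discarded; W is fixed at 1.
Y = 7 if C >= 4 else 1  [with C=-1]  = 1
B = 3*Y - W - 3  [with Y=1, W=1]  = -1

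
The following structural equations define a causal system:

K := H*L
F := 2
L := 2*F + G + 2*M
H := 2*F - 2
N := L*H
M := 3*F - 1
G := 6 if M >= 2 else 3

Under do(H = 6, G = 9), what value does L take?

Setting H = 6, G = 9 by intervention discards those variables' equations.
M = 3*F - 1  [with F=2]  = 5
L = 2*F + G + 2*M  [with F=2, G=9, M=5]  = 23

23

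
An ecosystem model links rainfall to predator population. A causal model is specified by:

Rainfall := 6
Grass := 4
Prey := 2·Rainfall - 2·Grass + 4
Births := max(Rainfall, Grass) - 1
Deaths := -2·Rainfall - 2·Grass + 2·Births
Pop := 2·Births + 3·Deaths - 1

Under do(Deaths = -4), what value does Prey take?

do(Deaths=-4) replaces the equation Deaths := -2·Rainfall - 2·Grass + 2·Births with the constant Deaths = -4.
Prey is not downstream of the intervention, so its value is determined by the original equations.
Prey = 2·Rainfall - 2·Grass + 4  [with Rainfall=6, Grass=4]  = 8

8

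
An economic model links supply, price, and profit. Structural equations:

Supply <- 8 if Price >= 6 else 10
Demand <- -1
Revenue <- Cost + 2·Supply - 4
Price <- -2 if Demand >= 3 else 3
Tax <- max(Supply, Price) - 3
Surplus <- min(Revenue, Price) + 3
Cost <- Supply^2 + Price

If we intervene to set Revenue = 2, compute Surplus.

Under do(Revenue=2), the mechanism Revenue <- Cost + 2·Supply - 4 is discarded; Revenue is fixed at 2.
Price = -2 if Demand >= 3 else 3  [with Demand=-1]  = 3
Surplus = min(Revenue, Price) + 3  [with Revenue=2, Price=3]  = 5

5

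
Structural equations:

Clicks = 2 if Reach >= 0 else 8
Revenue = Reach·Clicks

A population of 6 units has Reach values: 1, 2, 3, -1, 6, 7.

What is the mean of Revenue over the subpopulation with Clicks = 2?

E[Revenue|Clicks=2] averages over only the 5 units with Clicks=2 (Reach = 1, 2, 3, 6, 7): Revenue = 2, 4, 6, 12, 14, mean 7.6.

7.6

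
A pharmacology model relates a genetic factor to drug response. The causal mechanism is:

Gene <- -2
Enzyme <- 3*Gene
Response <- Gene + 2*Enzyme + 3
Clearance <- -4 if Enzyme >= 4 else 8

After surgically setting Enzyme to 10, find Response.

21

The intervention breaks the incoming arrows to Enzyme: Enzyme <- 3*Gene no longer applies, and Enzyme = 10.
Response = Gene + 2*Enzyme + 3  [with Gene=-2, Enzyme=10]  = 21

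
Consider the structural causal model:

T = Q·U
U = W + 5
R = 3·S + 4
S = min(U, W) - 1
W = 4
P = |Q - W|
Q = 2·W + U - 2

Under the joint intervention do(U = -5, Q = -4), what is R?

Under do(U = -5, Q = -4), each intervened variable's structural equation is replaced by its fixed value.
S = min(U, W) - 1  [with U=-5, W=4]  = -6
R = 3·S + 4  [with S=-6]  = -14

-14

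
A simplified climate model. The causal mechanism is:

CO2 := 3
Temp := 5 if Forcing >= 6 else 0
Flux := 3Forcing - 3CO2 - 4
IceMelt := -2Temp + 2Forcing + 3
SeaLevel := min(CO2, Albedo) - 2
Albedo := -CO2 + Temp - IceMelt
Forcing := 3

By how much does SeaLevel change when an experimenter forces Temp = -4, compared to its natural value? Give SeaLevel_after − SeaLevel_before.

-12

The intervention breaks the incoming arrows to Temp: Temp := 5 if Forcing >= 6 else 0 no longer applies, and Temp = -4.
IceMelt = -2Temp + 2Forcing + 3  [with Temp=-4, Forcing=3]  = 17
Albedo = -CO2 + Temp - IceMelt  [with CO2=3, Temp=-4, IceMelt=17]  = -24
SeaLevel = min(CO2, Albedo) - 2  [with CO2=3, Albedo=-24]  = -26
Without intervention: Temp = 5 if Forcing >= 6 else 0  [with Forcing=3]  = 0; IceMelt = -2Temp + 2Forcing + 3  [with Temp=0, Forcing=3]  = 9; Albedo = -CO2 + Temp - IceMelt  [with CO2=3, Temp=0, IceMelt=9]  = -12; SeaLevel = min(CO2, Albedo) - 2  [with CO2=3, Albedo=-12]  = -14.
Change = -26 − (-14) = -12.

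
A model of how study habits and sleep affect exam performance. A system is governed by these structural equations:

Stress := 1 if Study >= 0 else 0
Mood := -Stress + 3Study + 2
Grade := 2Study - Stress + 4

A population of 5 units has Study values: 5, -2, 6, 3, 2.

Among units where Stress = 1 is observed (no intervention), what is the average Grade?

11

Conditioning on Stress=1 selects the 4 unit(s) with Study ∈ {5, 6, 3, 2}. Their Grade values: 13, 15, 9, 7. Mean = 11.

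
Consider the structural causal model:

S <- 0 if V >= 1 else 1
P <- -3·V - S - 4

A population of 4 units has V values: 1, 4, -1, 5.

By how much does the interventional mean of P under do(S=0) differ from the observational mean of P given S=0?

3.25

The intervention sets S=0 in all 4 units regardless of V. Recomputing P per unit gives -7, -16, -1, -19; average -10.75.
Conditioning on S=0 selects the 3 unit(s) with V ∈ {1, 4, 5}. Their P values: -7, -16, -19. Mean = -14.
Difference = -10.75 − (-14) = 3.25.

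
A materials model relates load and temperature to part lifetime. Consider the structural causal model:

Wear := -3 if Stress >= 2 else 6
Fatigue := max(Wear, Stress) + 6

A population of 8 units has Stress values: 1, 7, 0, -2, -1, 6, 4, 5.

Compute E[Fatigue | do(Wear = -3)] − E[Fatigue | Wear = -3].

-3

Every unit gets Wear=-3 under the intervention. Fatigue values become 7, 13, 6, 4, 5, 12, 10, 11; E[Fatigue|do(Wear=-3)] = 8.5.
E[Fatigue|Wear=-3] averages over only the 4 units with Wear=-3 (Stress = 7, 6, 4, 5): Fatigue = 13, 12, 10, 11, mean 11.5.
Difference = 8.5 − 11.5 = -3.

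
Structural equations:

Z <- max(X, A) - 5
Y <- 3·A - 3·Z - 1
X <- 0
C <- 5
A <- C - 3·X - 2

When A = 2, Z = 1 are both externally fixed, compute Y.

2

Setting A = 2, Z = 1 by intervention discards those variables' equations.
Y = 3·A - 3·Z - 1  [with A=2, Z=1]  = 2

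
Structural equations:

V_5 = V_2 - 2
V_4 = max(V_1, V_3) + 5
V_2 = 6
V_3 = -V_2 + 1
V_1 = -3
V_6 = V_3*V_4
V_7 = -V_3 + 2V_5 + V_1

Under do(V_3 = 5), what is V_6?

50

The intervention breaks the incoming arrows to V_3: V_3 = -V_2 + 1 no longer applies, and V_3 = 5.
V_4 = max(V_1, V_3) + 5  [with V_1=-3, V_3=5]  = 10
V_6 = V_3*V_4  [with V_3=5, V_4=10]  = 50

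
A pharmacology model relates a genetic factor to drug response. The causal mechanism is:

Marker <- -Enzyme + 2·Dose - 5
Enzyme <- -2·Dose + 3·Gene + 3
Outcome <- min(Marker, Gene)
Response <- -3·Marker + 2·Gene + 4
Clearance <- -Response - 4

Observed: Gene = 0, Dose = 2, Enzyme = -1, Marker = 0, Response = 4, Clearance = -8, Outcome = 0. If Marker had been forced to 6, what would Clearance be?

Under do(Marker=6), the mechanism Marker <- -Enzyme + 2·Dose - 5 is discarded; Marker is fixed at 6.
Response = -3·Marker + 2·Gene + 4  [with Marker=6, Gene=0]  = -14
Clearance = -Response - 4  [with Response=-14]  = 10

10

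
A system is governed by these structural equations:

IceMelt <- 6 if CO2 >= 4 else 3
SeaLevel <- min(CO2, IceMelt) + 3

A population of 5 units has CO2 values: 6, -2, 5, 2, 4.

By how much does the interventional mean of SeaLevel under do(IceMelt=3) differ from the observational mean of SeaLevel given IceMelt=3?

1.8

do(IceMelt=3) breaks IceMelt's dependence on CO2. With IceMelt=3 fixed, SeaLevel across the units is 6, 1, 6, 5, 6, mean 4.8.
E[SeaLevel|IceMelt=3] averages over only the 2 units with IceMelt=3 (CO2 = -2, 2): SeaLevel = 1, 5, mean 3.
Difference = 4.8 − 3 = 1.8.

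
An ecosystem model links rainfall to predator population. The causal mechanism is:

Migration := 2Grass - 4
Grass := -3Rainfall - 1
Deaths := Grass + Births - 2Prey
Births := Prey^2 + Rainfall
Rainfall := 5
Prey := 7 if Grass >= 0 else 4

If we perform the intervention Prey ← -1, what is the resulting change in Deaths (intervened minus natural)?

do(Prey=-1) replaces the equation Prey := 7 if Grass >= 0 else 4 with the constant Prey = -1.
Grass = -3Rainfall - 1  [with Rainfall=5]  = -16
Births = Prey^2 + Rainfall  [with Prey=-1, Rainfall=5]  = 6
Deaths = Grass + Births - 2Prey  [with Grass=-16, Births=6, Prey=-1]  = -8
Without intervention: Grass = -3Rainfall - 1  [with Rainfall=5]  = -16; Prey = 7 if Grass >= 0 else 4  [with Grass=-16]  = 4; Births = Prey^2 + Rainfall  [with Prey=4, Rainfall=5]  = 21; Deaths = Grass + Births - 2Prey  [with Grass=-16, Births=21, Prey=4]  = -3.
Change = -8 − (-3) = -5.

-5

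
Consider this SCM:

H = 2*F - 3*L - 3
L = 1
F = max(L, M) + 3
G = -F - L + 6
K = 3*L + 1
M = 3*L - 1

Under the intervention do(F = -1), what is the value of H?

-8

The intervention breaks the incoming arrows to F: F = max(L, M) + 3 no longer applies, and F = -1.
H = 2*F - 3*L - 3  [with F=-1, L=1]  = -8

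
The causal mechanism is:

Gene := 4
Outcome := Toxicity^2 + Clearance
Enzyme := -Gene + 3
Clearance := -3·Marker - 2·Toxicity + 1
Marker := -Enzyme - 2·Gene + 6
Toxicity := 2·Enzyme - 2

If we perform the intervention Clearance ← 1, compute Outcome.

17

The intervention breaks the incoming arrows to Clearance: Clearance := -3·Marker - 2·Toxicity + 1 no longer applies, and Clearance = 1.
Enzyme = -Gene + 3  [with Gene=4]  = -1
Toxicity = 2·Enzyme - 2  [with Enzyme=-1]  = -4
Outcome = Toxicity^2 + Clearance  [with Toxicity=-4, Clearance=1]  = 17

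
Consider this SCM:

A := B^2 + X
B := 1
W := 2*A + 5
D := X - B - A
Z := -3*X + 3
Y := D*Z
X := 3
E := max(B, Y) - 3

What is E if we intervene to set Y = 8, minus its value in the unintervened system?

-4

Intervening sets Y = 8 and removes its equation (Y := D*Z).
E = max(B, Y) - 3  [with B=1, Y=8]  = 5
Without intervention: A = B^2 + X  [with B=1, X=3]  = 4; Z = -3*X + 3  [with X=3]  = -6; D = X - B - A  [with X=3, B=1, A=4]  = -2; Y = D*Z  [with D=-2, Z=-6]  = 12; E = max(B, Y) - 3  [with B=1, Y=12]  = 9.
Change = 5 − 9 = -4.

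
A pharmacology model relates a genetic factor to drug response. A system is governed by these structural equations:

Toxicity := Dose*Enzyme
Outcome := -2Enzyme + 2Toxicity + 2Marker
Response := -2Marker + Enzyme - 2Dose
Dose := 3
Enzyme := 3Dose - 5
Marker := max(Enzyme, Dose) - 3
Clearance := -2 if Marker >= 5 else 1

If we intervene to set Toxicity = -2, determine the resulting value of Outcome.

Under do(Toxicity=-2), the mechanism Toxicity := Dose*Enzyme is discarded; Toxicity is fixed at -2.
Enzyme = 3Dose - 5  [with Dose=3]  = 4
Marker = max(Enzyme, Dose) - 3  [with Enzyme=4, Dose=3]  = 1
Outcome = -2Enzyme + 2Toxicity + 2Marker  [with Enzyme=4, Toxicity=-2, Marker=1]  = -10

-10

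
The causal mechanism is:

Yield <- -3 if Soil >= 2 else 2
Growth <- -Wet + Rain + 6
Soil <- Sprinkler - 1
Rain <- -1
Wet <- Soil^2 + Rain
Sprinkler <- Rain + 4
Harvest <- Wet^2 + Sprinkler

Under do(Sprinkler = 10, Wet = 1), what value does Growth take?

4

Setting Sprinkler = 10, Wet = 1 by intervention discards those variables' equations.
Growth = -Wet + Rain + 6  [with Wet=1, Rain=-1]  = 4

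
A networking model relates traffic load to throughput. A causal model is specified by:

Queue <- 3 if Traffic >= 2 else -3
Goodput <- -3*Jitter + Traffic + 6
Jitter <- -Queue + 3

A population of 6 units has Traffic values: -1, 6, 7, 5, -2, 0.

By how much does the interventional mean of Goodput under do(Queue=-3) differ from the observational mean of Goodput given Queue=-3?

3.5

Every unit gets Queue=-3 under the intervention. Goodput values become -13, -6, -5, -7, -14, -12; E[Goodput|do(Queue=-3)] = -9.5.
Observing Queue=-3 restricts to units where Queue's equation naturally yields -3: Traffic ∈ {-1, -2, 0}. In that subpopulation Goodput = -13, -14, -12, mean -13.
Difference = -9.5 − (-13) = 3.5.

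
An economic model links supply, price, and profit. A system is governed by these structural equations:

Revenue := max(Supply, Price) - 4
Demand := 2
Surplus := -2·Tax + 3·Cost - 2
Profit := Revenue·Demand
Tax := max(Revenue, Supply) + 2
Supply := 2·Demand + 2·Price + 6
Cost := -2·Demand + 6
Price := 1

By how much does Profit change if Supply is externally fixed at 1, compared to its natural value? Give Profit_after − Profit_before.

-22

The intervention breaks the incoming arrows to Supply: Supply := 2·Demand + 2·Price + 6 no longer applies, and Supply = 1.
Revenue = max(Supply, Price) - 4  [with Supply=1, Price=1]  = -3
Profit = Revenue·Demand  [with Revenue=-3, Demand=2]  = -6
Without intervention: Supply = 2·Demand + 2·Price + 6  [with Demand=2, Price=1]  = 12; Revenue = max(Supply, Price) - 4  [with Supply=12, Price=1]  = 8; Profit = Revenue·Demand  [with Revenue=8, Demand=2]  = 16.
Change = -6 − 16 = -22.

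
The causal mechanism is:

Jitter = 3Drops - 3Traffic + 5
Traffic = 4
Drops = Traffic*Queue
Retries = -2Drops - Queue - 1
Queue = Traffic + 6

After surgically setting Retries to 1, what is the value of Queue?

The intervention breaks the incoming arrows to Retries: Retries = -2Drops - Queue - 1 no longer applies, and Retries = 1.
Since Queue is not a descendant of the intervened variable, it is unaffected.
Queue = Traffic + 6  [with Traffic=4]  = 10

10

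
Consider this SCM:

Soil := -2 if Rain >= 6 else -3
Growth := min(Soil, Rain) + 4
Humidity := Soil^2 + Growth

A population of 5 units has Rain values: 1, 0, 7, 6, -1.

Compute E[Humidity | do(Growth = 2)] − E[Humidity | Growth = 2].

Under do(Growth=2), Growth's equation is replaced by Growth=2 for every unit. Per-unit Humidity: 11, 11, 6, 6, 11. Mean = 9.
E[Humidity|Growth=2] averages over only the 2 units with Growth=2 (Rain = 7, 6): Humidity = 6, 6, mean 6.
Difference = 9 − 6 = 3.

3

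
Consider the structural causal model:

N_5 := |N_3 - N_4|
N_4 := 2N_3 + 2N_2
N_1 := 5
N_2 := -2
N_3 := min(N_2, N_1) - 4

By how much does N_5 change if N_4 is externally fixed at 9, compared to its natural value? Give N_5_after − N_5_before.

5

Intervening sets N_4 = 9 and removes its equation (N_4 := 2N_3 + 2N_2).
N_3 = min(N_2, N_1) - 4  [with N_2=-2, N_1=5]  = -6
N_5 = |N_3 - N_4|  [with N_3=-6, N_4=9]  = 15
Without intervention: N_3 = min(N_2, N_1) - 4  [with N_2=-2, N_1=5]  = -6; N_4 = 2N_3 + 2N_2  [with N_3=-6, N_2=-2]  = -16; N_5 = |N_3 - N_4|  [with N_3=-6, N_4=-16]  = 10.
Change = 15 − 10 = 5.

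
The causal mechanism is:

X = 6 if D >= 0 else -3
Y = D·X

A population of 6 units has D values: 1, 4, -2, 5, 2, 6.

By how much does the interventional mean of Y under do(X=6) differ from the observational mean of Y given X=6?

-5.6

Under do(X=6), X's equation is replaced by X=6 for every unit. Per-unit Y: 6, 24, -12, 30, 12, 36. Mean = 16.
Conditioning on X=6 selects the 5 unit(s) with D ∈ {1, 4, 5, 2, 6}. Their Y values: 6, 24, 30, 12, 36. Mean = 21.6.
Difference = 16 − 21.6 = -5.6.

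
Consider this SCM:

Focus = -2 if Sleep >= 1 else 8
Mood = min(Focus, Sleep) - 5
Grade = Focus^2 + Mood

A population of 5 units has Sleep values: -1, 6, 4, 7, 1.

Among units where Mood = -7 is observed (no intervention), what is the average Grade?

-3

Observing Mood=-7 restricts to units where Mood's equation naturally yields -7: Sleep ∈ {6, 4, 7, 1}. In that subpopulation Grade = -3, -3, -3, -3, mean -3.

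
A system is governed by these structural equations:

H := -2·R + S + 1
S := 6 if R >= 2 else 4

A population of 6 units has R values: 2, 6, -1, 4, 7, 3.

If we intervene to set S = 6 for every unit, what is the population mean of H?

0

The intervention sets S=6 in all 6 units regardless of R. Recomputing H per unit gives 3, -5, 9, -1, -7, 1; average 0.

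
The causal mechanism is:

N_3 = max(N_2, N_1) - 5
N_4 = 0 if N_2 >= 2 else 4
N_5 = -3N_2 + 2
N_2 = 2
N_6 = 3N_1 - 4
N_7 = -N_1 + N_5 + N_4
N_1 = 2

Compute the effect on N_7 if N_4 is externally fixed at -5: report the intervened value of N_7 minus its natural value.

-5

The intervention breaks the incoming arrows to N_4: N_4 = 0 if N_2 >= 2 else 4 no longer applies, and N_4 = -5.
N_5 = -3N_2 + 2  [with N_2=2]  = -4
N_7 = -N_1 + N_5 + N_4  [with N_1=2, N_5=-4, N_4=-5]  = -11
Without intervention: N_4 = 0 if N_2 >= 2 else 4  [with N_2=2]  = 0; N_5 = -3N_2 + 2  [with N_2=2]  = -4; N_7 = -N_1 + N_5 + N_4  [with N_1=2, N_5=-4, N_4=0]  = -6.
Change = -11 − (-6) = -5.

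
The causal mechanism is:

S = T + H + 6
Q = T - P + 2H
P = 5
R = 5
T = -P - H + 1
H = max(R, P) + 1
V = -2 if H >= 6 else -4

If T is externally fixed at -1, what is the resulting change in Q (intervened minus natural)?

9

Intervening sets T = -1 and removes its equation (T = -P - H + 1).
H = max(R, P) + 1  [with R=5, P=5]  = 6
Q = T - P + 2H  [with T=-1, P=5, H=6]  = 6
Without intervention: H = max(R, P) + 1  [with R=5, P=5]  = 6; T = -P - H + 1  [with P=5, H=6]  = -10; Q = T - P + 2H  [with T=-10, P=5, H=6]  = -3.
Change = 6 − (-3) = 9.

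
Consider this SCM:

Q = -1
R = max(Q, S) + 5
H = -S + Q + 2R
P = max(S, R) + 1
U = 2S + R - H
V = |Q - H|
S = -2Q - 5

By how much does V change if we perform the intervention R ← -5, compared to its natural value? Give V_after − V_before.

The intervention breaks the incoming arrows to R: R = max(Q, S) + 5 no longer applies, and R = -5.
S = -2Q - 5  [with Q=-1]  = -3
H = -S + Q + 2R  [with S=-3, Q=-1, R=-5]  = -8
V = |Q - H|  [with Q=-1, H=-8]  = 7
Without intervention: S = -2Q - 5  [with Q=-1]  = -3; R = max(Q, S) + 5  [with Q=-1, S=-3]  = 4; H = -S + Q + 2R  [with S=-3, Q=-1, R=4]  = 10; V = |Q - H|  [with Q=-1, H=10]  = 11.
Change = 7 − 11 = -4.

-4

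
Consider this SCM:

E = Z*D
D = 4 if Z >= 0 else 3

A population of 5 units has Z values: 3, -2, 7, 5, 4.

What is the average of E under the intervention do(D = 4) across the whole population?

The intervention sets D=4 in all 5 units regardless of Z. Recomputing E per unit gives 12, -8, 28, 20, 16; average 13.6.

13.6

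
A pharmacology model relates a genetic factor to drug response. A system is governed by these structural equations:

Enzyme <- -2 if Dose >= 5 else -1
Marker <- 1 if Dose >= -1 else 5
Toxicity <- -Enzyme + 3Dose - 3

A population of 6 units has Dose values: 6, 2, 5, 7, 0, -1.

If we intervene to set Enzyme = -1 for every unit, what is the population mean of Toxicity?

7.5

The intervention sets Enzyme=-1 in all 6 units regardless of Dose. Recomputing Toxicity per unit gives 16, 4, 13, 19, -2, -5; average 7.5.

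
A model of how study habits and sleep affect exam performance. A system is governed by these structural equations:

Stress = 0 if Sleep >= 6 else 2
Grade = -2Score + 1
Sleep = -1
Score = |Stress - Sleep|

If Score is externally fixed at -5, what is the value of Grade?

The intervention breaks the incoming arrows to Score: Score = |Stress - Sleep| no longer applies, and Score = -5.
Grade = -2Score + 1  [with Score=-5]  = 11

11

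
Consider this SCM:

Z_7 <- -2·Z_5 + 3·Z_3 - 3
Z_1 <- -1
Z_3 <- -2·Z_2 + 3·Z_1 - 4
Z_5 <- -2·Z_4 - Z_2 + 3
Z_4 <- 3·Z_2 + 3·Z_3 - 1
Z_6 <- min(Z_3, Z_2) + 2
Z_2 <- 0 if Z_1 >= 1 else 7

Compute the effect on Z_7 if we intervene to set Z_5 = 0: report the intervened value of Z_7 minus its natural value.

164

Under do(Z_5=0), the mechanism Z_5 <- -2·Z_4 - Z_2 + 3 is discarded; Z_5 is fixed at 0.
Z_2 = 0 if Z_1 >= 1 else 7  [with Z_1=-1]  = 7
Z_3 = -2·Z_2 + 3·Z_1 - 4  [with Z_2=7, Z_1=-1]  = -21
Z_7 = -2·Z_5 + 3·Z_3 - 3  [with Z_5=0, Z_3=-21]  = -66
Without intervention: Z_2 = 0 if Z_1 >= 1 else 7  [with Z_1=-1]  = 7; Z_3 = -2·Z_2 + 3·Z_1 - 4  [with Z_2=7, Z_1=-1]  = -21; Z_4 = 3·Z_2 + 3·Z_3 - 1  [with Z_2=7, Z_3=-21]  = -43; Z_5 = -2·Z_4 - Z_2 + 3  [with Z_4=-43, Z_2=7]  = 82; Z_7 = -2·Z_5 + 3·Z_3 - 3  [with Z_5=82, Z_3=-21]  = -230.
Change = -66 − (-230) = 164.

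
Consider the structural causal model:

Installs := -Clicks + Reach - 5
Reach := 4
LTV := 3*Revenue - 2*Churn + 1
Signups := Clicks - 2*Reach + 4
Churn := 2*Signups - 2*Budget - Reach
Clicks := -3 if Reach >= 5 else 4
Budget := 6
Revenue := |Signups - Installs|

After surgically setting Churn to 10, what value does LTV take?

Intervening sets Churn = 10 and removes its equation (Churn := 2*Signups - 2*Budget - Reach).
Clicks = -3 if Reach >= 5 else 4  [with Reach=4]  = 4
Installs = -Clicks + Reach - 5  [with Clicks=4, Reach=4]  = -5
Signups = Clicks - 2*Reach + 4  [with Clicks=4, Reach=4]  = 0
Revenue = |Signups - Installs|  [with Signups=0, Installs=-5]  = 5
LTV = 3*Revenue - 2*Churn + 1  [with Revenue=5, Churn=10]  = -4

-4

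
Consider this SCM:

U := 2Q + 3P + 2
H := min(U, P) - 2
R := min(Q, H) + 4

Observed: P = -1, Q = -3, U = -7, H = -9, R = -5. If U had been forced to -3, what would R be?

-1

do(U=-3) replaces the equation U := 2Q + 3P + 2 with the constant U = -3.
H = min(U, P) - 2  [with U=-3, P=-1]  = -5
R = min(Q, H) + 4  [with Q=-3, H=-5]  = -1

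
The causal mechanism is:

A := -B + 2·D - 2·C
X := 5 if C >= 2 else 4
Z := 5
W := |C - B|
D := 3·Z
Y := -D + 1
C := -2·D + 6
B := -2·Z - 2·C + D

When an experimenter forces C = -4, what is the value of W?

The intervention breaks the incoming arrows to C: C := -2·D + 6 no longer applies, and C = -4.
D = 3·Z  [with Z=5]  = 15
B = -2·Z - 2·C + D  [with Z=5, C=-4, D=15]  = 13
W = |C - B|  [with C=-4, B=13]  = 17

17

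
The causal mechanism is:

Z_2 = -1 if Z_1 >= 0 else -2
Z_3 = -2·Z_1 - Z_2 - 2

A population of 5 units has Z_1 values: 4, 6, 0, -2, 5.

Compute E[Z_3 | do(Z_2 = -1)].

-6.2

do(Z_2=-1) breaks Z_2's dependence on Z_1. With Z_2=-1 fixed, Z_3 across the units is -9, -13, -1, 3, -11, mean -6.2.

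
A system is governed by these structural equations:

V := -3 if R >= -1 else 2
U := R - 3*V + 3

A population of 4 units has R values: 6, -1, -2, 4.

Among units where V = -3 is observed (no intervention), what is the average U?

Conditioning on V=-3 selects the 3 unit(s) with R ∈ {6, -1, 4}. Their U values: 18, 11, 16. Mean = 15.

15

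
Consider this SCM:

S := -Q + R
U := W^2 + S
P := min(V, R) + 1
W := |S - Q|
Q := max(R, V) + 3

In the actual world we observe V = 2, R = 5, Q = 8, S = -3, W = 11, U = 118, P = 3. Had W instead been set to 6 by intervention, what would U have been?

The intervention breaks the incoming arrows to W: W := |S - Q| no longer applies, and W = 6.
Q = max(R, V) + 3  [with R=5, V=2]  = 8
S = -Q + R  [with Q=8, R=5]  = -3
U = W^2 + S  [with W=6, S=-3]  = 33

33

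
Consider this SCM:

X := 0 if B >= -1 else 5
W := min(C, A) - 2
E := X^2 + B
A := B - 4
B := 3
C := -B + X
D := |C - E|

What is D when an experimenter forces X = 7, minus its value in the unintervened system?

42

Under do(X=7), the mechanism X := 0 if B >= -1 else 5 is discarded; X is fixed at 7.
C = -B + X  [with B=3, X=7]  = 4
E = X^2 + B  [with X=7, B=3]  = 52
D = |C - E|  [with C=4, E=52]  = 48
Without intervention: X = 0 if B >= -1 else 5  [with B=3]  = 0; C = -B + X  [with B=3, X=0]  = -3; E = X^2 + B  [with X=0, B=3]  = 3; D = |C - E|  [with C=-3, E=3]  = 6.
Change = 48 − 6 = 42.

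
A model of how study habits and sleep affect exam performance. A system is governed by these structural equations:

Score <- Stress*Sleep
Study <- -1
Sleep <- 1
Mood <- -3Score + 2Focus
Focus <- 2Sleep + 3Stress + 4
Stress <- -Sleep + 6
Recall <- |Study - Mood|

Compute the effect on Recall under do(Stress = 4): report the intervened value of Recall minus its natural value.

The intervention breaks the incoming arrows to Stress: Stress <- -Sleep + 6 no longer applies, and Stress = 4.
Focus = 2Sleep + 3Stress + 4  [with Sleep=1, Stress=4]  = 18
Score = Stress*Sleep  [with Stress=4, Sleep=1]  = 4
Mood = -3Score + 2Focus  [with Score=4, Focus=18]  = 24
Recall = |Study - Mood|  [with Study=-1, Mood=24]  = 25
Without intervention: Stress = -Sleep + 6  [with Sleep=1]  = 5; Focus = 2Sleep + 3Stress + 4  [with Sleep=1, Stress=5]  = 21; Score = Stress*Sleep  [with Stress=5, Sleep=1]  = 5; Mood = -3Score + 2Focus  [with Score=5, Focus=21]  = 27; Recall = |Study - Mood|  [with Study=-1, Mood=27]  = 28.
Change = 25 − 28 = -3.

-3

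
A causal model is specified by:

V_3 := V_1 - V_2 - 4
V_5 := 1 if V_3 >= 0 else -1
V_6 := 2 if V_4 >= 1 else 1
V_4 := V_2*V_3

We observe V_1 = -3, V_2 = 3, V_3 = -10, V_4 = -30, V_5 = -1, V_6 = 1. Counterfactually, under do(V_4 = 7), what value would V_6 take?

Under do(V_4=7), the mechanism V_4 := V_2*V_3 is discarded; V_4 is fixed at 7.
V_6 = 2 if V_4 >= 1 else 1  [with V_4=7]  = 2

2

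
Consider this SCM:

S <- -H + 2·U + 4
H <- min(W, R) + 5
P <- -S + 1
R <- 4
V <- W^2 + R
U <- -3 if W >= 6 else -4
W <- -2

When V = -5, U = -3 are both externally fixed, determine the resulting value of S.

Under do(V = -5, U = -3), each intervened variable's structural equation is replaced by its fixed value.
H = min(W, R) + 5  [with W=-2, R=4]  = 3
S = -H + 2·U + 4  [with H=3, U=-3]  = -5

-5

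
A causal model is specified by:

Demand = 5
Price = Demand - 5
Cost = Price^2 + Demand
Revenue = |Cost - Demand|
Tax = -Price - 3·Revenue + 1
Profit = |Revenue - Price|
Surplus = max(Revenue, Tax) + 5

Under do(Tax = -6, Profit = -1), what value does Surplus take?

Under do(Tax = -6, Profit = -1), each intervened variable's structural equation is replaced by its fixed value.
Price = Demand - 5  [with Demand=5]  = 0
Cost = Price^2 + Demand  [with Price=0, Demand=5]  = 5
Revenue = |Cost - Demand|  [with Cost=5, Demand=5]  = 0
Surplus = max(Revenue, Tax) + 5  [with Revenue=0, Tax=-6]  = 5

5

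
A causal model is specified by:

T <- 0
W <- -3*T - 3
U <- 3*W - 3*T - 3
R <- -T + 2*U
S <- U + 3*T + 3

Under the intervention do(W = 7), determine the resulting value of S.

Under do(W=7), the mechanism W <- -3*T - 3 is discarded; W is fixed at 7.
U = 3*W - 3*T - 3  [with W=7, T=0]  = 18
S = U + 3*T + 3  [with U=18, T=0]  = 21

21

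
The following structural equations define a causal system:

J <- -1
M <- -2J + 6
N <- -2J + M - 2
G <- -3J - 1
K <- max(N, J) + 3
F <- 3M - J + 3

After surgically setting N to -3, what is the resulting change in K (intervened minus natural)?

do(N=-3) replaces the equation N <- -2J + M - 2 with the constant N = -3.
K = max(N, J) + 3  [with N=-3, J=-1]  = 2
Without intervention: M = -2J + 6  [with J=-1]  = 8; N = -2J + M - 2  [with J=-1, M=8]  = 8; K = max(N, J) + 3  [with N=8, J=-1]  = 11.
Change = 2 − 11 = -9.

-9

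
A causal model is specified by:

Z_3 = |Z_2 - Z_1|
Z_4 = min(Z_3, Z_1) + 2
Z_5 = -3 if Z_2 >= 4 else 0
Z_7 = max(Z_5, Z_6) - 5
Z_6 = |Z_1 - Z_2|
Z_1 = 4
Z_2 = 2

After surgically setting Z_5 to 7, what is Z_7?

Under do(Z_5=7), the mechanism Z_5 = -3 if Z_2 >= 4 else 0 is discarded; Z_5 is fixed at 7.
Z_6 = |Z_1 - Z_2|  [with Z_1=4, Z_2=2]  = 2
Z_7 = max(Z_5, Z_6) - 5  [with Z_5=7, Z_6=2]  = 2

2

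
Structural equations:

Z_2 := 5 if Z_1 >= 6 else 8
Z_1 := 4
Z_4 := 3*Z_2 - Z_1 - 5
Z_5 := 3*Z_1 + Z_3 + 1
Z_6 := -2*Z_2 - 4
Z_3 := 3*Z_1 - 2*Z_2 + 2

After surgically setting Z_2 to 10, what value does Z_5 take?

7

do(Z_2=10) replaces the equation Z_2 := 5 if Z_1 >= 6 else 8 with the constant Z_2 = 10.
Z_3 = 3*Z_1 - 2*Z_2 + 2  [with Z_1=4, Z_2=10]  = -6
Z_5 = 3*Z_1 + Z_3 + 1  [with Z_1=4, Z_3=-6]  = 7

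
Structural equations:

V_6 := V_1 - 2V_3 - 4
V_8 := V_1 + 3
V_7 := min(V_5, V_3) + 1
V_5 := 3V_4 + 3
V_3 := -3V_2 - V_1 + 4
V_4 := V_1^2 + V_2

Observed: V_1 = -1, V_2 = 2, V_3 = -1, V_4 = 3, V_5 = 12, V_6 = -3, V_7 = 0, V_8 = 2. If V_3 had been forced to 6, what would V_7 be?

7

The intervention breaks the incoming arrows to V_3: V_3 := -3V_2 - V_1 + 4 no longer applies, and V_3 = 6.
V_4 = V_1^2 + V_2  [with V_1=-1, V_2=2]  = 3
V_5 = 3V_4 + 3  [with V_4=3]  = 12
V_7 = min(V_5, V_3) + 1  [with V_5=12, V_3=6]  = 7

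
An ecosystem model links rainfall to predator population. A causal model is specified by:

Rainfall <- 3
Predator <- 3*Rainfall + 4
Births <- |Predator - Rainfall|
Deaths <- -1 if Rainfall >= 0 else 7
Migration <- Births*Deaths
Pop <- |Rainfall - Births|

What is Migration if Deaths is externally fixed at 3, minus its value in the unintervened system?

40

Intervening sets Deaths = 3 and removes its equation (Deaths <- -1 if Rainfall >= 0 else 7).
Predator = 3*Rainfall + 4  [with Rainfall=3]  = 13
Births = |Predator - Rainfall|  [with Predator=13, Rainfall=3]  = 10
Migration = Births*Deaths  [with Births=10, Deaths=3]  = 30
Without intervention: Predator = 3*Rainfall + 4  [with Rainfall=3]  = 13; Births = |Predator - Rainfall|  [with Predator=13, Rainfall=3]  = 10; Deaths = -1 if Rainfall >= 0 else 7  [with Rainfall=3]  = -1; Migration = Births*Deaths  [with Births=10, Deaths=-1]  = -10.
Change = 30 − (-10) = 40.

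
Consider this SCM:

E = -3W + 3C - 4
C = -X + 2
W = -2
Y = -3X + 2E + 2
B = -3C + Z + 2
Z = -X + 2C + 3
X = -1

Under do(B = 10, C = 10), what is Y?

Under do(B = 10, C = 10), each intervened variable's structural equation is replaced by its fixed value.
E = -3W + 3C - 4  [with W=-2, C=10]  = 32
Y = -3X + 2E + 2  [with X=-1, E=32]  = 69

69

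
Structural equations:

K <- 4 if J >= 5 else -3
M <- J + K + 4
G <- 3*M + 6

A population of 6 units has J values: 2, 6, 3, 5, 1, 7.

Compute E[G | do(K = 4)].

Under do(K=4), K's equation is replaced by K=4 for every unit. Per-unit G: 36, 48, 39, 45, 33, 51. Mean = 42.

42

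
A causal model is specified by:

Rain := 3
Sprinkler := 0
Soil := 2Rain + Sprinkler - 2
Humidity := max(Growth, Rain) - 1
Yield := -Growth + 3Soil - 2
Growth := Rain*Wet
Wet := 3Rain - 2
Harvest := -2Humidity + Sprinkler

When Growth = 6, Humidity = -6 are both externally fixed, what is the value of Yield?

4

Under do(Growth = 6, Humidity = -6), each intervened variable's structural equation is replaced by its fixed value.
Soil = 2Rain + Sprinkler - 2  [with Rain=3, Sprinkler=0]  = 4
Yield = -Growth + 3Soil - 2  [with Growth=6, Soil=4]  = 4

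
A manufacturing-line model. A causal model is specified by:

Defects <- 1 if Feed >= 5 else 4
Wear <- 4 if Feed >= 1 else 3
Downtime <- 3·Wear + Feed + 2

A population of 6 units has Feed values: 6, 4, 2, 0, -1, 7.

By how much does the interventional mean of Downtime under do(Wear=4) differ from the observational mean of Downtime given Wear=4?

-1.75

Under do(Wear=4), Wear's equation is replaced by Wear=4 for every unit. Per-unit Downtime: 20, 18, 16, 14, 13, 21. Mean = 17.
E[Downtime|Wear=4] averages over only the 4 units with Wear=4 (Feed = 6, 4, 2, 7): Downtime = 20, 18, 16, 21, mean 18.75.
Difference = 17 − 18.75 = -1.75.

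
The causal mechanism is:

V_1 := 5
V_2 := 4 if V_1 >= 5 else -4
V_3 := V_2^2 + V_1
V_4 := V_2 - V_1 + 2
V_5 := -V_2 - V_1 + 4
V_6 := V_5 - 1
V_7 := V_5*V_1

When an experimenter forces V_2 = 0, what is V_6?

-2

Under do(V_2=0), the mechanism V_2 := 4 if V_1 >= 5 else -4 is discarded; V_2 is fixed at 0.
V_5 = -V_2 - V_1 + 4  [with V_2=0, V_1=5]  = -1
V_6 = V_5 - 1  [with V_5=-1]  = -2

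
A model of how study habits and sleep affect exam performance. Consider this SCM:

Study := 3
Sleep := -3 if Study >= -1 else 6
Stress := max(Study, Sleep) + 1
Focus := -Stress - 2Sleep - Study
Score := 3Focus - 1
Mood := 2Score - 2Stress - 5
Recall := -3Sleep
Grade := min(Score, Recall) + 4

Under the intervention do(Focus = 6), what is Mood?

Under do(Focus=6), the mechanism Focus := -Stress - 2Sleep - Study is discarded; Focus is fixed at 6.
Sleep = -3 if Study >= -1 else 6  [with Study=3]  = -3
Stress = max(Study, Sleep) + 1  [with Study=3, Sleep=-3]  = 4
Score = 3Focus - 1  [with Focus=6]  = 17
Mood = 2Score - 2Stress - 5  [with Score=17, Stress=4]  = 21

21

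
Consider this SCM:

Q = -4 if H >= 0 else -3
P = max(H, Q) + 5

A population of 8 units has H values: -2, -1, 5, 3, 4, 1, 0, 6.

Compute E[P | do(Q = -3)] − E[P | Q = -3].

The intervention sets Q=-3 in all 8 units regardless of H. Recomputing P per unit gives 3, 4, 10, 8, 9, 6, 5, 11; average 7.
Observing Q=-3 restricts to units where Q's equation naturally yields -3: H ∈ {-2, -1}. In that subpopulation P = 3, 4, mean 3.5.
Difference = 7 − 3.5 = 3.5.

3.5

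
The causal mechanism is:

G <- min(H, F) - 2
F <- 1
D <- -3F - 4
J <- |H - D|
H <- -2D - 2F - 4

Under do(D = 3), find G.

do(D=3) replaces the equation D <- -3F - 4 with the constant D = 3.
H = -2D - 2F - 4  [with D=3, F=1]  = -12
G = min(H, F) - 2  [with H=-12, F=1]  = -14

-14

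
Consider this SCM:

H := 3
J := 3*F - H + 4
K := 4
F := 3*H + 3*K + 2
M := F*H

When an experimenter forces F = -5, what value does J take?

do(F=-5) replaces the equation F := 3*H + 3*K + 2 with the constant F = -5.
J = 3*F - H + 4  [with F=-5, H=3]  = -14

-14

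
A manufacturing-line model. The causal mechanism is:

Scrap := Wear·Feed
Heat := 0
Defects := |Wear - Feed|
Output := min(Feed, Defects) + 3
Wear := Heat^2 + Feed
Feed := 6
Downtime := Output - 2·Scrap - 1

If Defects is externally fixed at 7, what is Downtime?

-64

The intervention breaks the incoming arrows to Defects: Defects := |Wear - Feed| no longer applies, and Defects = 7.
Wear = Heat^2 + Feed  [with Heat=0, Feed=6]  = 6
Scrap = Wear·Feed  [with Wear=6, Feed=6]  = 36
Output = min(Feed, Defects) + 3  [with Feed=6, Defects=7]  = 9
Downtime = Output - 2·Scrap - 1  [with Output=9, Scrap=36]  = -64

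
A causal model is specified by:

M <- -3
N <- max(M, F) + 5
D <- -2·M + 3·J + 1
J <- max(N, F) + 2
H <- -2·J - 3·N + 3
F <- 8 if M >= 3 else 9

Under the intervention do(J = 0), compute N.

Under do(J=0), the mechanism J <- max(N, F) + 2 is discarded; J is fixed at 0.
Since N is not a descendant of the intervened variable, it is unaffected.
F = 8 if M >= 3 else 9  [with M=-3]  = 9
N = max(M, F) + 5  [with M=-3, F=9]  = 14

14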